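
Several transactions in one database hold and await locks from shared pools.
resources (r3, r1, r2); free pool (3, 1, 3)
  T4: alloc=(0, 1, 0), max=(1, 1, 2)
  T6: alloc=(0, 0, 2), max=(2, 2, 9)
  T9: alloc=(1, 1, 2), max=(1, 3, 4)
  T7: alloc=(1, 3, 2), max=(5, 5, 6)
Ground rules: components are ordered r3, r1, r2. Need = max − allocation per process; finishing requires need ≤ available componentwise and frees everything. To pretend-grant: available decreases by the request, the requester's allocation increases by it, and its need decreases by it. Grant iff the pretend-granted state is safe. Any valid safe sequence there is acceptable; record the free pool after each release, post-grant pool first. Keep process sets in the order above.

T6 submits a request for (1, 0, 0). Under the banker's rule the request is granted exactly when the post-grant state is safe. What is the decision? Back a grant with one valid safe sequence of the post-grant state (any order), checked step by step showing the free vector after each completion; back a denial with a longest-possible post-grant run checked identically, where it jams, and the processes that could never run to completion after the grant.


DENY: after the grant no complete ordering would exist.
Key observation: after T4, T9 the pool peaks at (3, 3, 5), and each blocked process is short somewhere: T6 on r2; T7 on r3.
After a pretend grant, a maximal execution: T4, T9 — then nothing else fits. Check, step by step:
  pool = (2, 1, 3)
  T4 needs (1, 0, 2) <= (2, 1, 3) -> finishes; pool += (0, 1, 0) = (2, 2, 3)
  T9 needs (0, 2, 2) <= (2, 2, 3) -> finishes; pool += (1, 1, 2) = (3, 3, 5)
  T6 still needs (1, 2, 7) but only (3, 3, 5) is free — short on r2
  T7 still needs (4, 2, 4) but only (3, 3, 5) is free — short on r3
Post-grant, the permanently blocked set is T6 and T7.


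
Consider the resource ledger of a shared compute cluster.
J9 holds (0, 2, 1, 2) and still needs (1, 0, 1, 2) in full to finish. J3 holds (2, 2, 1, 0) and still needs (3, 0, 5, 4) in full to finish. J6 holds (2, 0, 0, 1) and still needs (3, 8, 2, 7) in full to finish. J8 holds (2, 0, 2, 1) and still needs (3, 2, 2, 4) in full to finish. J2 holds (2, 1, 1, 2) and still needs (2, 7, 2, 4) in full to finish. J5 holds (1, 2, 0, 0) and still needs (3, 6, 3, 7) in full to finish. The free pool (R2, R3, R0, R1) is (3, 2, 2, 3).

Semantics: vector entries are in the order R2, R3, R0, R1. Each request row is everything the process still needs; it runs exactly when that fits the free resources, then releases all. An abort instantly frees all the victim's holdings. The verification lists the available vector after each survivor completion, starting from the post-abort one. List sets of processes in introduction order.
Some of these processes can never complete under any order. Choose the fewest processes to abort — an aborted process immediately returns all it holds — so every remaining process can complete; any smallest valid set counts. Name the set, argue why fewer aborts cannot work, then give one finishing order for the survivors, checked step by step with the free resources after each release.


The answer: abort J5.
Key observation: J2 could never have finished before the abort; with (1, 2, 0, 0) returned by J5, it fits at step 4.
Why nothing smaller works: aborting no one leaves the state deadlocked as given.
One survivor order: J9, J8, J3, J2, J6. Check, step by step (post-abort pool first):
  pool = (4, 4, 2, 3)
  J9 needs (1, 0, 1, 2) <= (4, 4, 2, 3) -> finishes; pool += (0, 2, 1, 2) = (4, 6, 3, 5)
  J8 needs (3, 2, 2, 4) <= (4, 6, 3, 5) -> finishes; pool += (2, 0, 2, 1) = (6, 6, 5, 6)
  J3 needs (3, 0, 5, 4) <= (6, 6, 5, 6) -> finishes; pool += (2, 2, 1, 0) = (8, 8, 6, 6)
  J2 needs (2, 7, 2, 4) <= (8, 8, 6, 6) -> finishes; pool += (2, 1, 1, 2) = (10, 9, 7, 8)
  J6 needs (3, 8, 2, 7) <= (10, 9, 7, 8) -> finishes; pool += (2, 0, 0, 1) = (12, 9, 7, 9)


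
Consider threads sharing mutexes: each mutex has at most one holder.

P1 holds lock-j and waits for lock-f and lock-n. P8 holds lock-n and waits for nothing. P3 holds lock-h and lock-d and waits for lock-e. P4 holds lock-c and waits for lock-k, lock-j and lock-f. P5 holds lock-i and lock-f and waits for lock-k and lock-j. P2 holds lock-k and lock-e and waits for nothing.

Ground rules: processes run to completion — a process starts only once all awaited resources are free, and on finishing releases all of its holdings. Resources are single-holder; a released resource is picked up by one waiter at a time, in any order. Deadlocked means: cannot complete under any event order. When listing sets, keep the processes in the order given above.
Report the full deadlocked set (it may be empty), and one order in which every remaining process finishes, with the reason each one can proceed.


Deadlocked: P1, P4 and P5.
Key observation: P1 -> P5 -> P1 is a circular wait — nothing in it can go first; P4 waits into the deadlock from upstream.
The rest can finish in the order P2, P8, P3.
Step-by-step check:
  run P2 (it waits on nothing); releases lock-k and lock-e
  run P8 (it waits on nothing); releases lock-n
  P3: everything it awaited (lock-e) is free; runs, freeing lock-h and lock-d


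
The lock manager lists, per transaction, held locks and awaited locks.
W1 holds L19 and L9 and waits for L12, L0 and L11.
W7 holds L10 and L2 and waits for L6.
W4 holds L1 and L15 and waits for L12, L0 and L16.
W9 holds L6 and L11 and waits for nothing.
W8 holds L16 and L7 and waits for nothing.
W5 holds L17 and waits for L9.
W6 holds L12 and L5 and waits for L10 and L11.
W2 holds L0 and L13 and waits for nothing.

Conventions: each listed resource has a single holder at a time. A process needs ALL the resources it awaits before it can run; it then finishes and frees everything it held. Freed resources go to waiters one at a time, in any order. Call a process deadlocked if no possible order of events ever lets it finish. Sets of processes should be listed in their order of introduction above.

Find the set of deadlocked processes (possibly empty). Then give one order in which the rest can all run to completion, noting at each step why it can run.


The deadlocked set is empty.
Key observation: every chain of waits terminates; starting from the processes that wait on nothing, all the rest unlock in turn.
One completion order for the rest: W8, W9, W7, W6, W2, W1, W4, W5.
Step-by-step check:
  run W8 (it waits on nothing); releases L16 and L7
  run W9 (it waits on nothing); releases L6 and L11
  run W7 (all its waits — L6 — are resolved); releases L10 and L2
  run W6 (all its waits — L10 and L11 — are resolved); releases L12 and L5
  run W2 (it waits on nothing); releases L0 and L13
  run W1 (all its waits — L12, L0 and L11 — are resolved); releases L19 and L9
  run W4 (all its waits — L12, L0 and L16 — are resolved); releases L1 and L15
  run W5 (all its waits — L9 — are resolved); releases L17


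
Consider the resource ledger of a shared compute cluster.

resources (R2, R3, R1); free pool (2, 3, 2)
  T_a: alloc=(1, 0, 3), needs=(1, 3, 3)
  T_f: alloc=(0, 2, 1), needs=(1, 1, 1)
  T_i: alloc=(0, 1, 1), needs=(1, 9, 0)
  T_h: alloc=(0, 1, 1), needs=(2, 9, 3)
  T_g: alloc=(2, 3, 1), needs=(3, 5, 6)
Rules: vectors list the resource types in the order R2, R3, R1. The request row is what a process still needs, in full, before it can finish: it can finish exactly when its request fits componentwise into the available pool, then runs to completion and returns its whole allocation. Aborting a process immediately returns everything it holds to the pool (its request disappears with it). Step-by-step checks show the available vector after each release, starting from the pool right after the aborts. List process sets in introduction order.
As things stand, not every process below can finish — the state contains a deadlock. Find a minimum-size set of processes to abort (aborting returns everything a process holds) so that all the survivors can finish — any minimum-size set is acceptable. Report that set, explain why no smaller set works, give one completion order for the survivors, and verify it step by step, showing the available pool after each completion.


The answer: abort T_i.
Key observation: the deadlocked T_h becomes finishable only because T_i released (0, 1, 1); it completes at step 4 below.
Why nothing smaller works: aborting no one leaves the state deadlocked as given.
The survivors complete as T_f, T_a, T_g, T_h. Walking it through (starting from the post-abort pool):
  pool = (2, 4, 3)
  T_f: need (1, 1, 1) fits (2, 4, 3); releases (0, 2, 1), pool now (2, 6, 4)
  T_a: need (1, 3, 3) fits (2, 6, 4); releases (1, 0, 3), pool now (3, 6, 7)
  T_g: need (3, 5, 6) fits (3, 6, 7); releases (2, 3, 1), pool now (5, 9, 8)
  T_h: need (2, 9, 3) fits (5, 9, 8); releases (0, 1, 1), pool now (5, 10, 9)


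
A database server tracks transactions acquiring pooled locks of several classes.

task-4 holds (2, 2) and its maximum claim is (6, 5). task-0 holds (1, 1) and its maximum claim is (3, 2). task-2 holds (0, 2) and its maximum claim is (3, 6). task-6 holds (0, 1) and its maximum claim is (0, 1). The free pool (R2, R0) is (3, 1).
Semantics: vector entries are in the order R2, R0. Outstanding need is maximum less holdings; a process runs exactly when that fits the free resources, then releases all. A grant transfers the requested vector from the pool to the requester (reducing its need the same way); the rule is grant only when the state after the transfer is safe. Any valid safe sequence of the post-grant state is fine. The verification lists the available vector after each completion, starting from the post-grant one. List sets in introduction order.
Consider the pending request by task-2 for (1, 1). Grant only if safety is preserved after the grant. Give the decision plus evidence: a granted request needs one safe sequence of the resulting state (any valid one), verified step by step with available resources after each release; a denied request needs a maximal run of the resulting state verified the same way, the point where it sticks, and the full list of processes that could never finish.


DENY. Granting would leave the state unsafe.
Key observation: task-6, task-0 can finish, but then (3, 2) is all there is, and the blocked group's R0 demands exceed it.
Pretend the grant happened; the run task-6, task-0 goes as far as possible. Check, step by step:
  pool = (2, 0)
  run task-6 (needs (0, 0), free (2, 0)); after release of (0, 1) the pool is (2, 1)
  run task-0 (needs (2, 1), free (2, 1)); after release of (1, 1) the pool is (3, 2)
  task-4 still needs (4, 3) but only (3, 2) is free — short on R2 and R0
  task-2 still needs (2, 3) but only (3, 2) is free — short on R0
Had the request been granted, task-4 and task-2 could never finish.


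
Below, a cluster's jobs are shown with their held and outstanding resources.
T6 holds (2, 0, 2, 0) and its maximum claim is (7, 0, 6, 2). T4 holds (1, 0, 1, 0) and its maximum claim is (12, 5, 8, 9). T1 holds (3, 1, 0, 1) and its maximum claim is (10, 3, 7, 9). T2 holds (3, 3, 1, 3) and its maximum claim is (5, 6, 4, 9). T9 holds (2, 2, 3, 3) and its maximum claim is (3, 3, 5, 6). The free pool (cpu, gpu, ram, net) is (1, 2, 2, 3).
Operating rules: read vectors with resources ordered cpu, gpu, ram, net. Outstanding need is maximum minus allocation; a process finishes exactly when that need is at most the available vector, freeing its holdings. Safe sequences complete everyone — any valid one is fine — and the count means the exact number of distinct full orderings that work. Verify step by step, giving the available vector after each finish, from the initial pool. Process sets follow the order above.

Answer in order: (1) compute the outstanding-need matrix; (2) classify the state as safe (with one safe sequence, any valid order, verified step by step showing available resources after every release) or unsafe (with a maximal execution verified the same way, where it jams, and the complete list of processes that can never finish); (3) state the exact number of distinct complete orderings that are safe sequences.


(1) Outstanding need per process (order cpu, gpu, ram, net):
  T6: (5, 0, 4, 2)
  T4: (11, 5, 7, 9)
  T1: (7, 2, 7, 8)
  T2: (2, 3, 3, 6)
  T9: (1, 1, 2, 3)
(2) SAFE — a valid safe sequence is T9, T2, T6, T1, T4.
Key observation: the first exact fit in this order is T9 — it needs (1, 1, 2, 3) with (1, 2, 2, 3) free, meeting a requested resource to the last unit.
Verifying each step:
  pool = (1, 2, 2, 3)
  run T9 (needs (1, 1, 2, 3), free (1, 2, 2, 3)); after release of (2, 2, 3, 3) the pool is (3, 4, 5, 6)
  run T2 (needs (2, 3, 3, 6), free (3, 4, 5, 6)); after release of (3, 3, 1, 3) the pool is (6, 7, 6, 9)
  run T6 (needs (5, 0, 4, 2), free (6, 7, 6, 9)); after release of (2, 0, 2, 0) the pool is (8, 7, 8, 9)
  run T1 (needs (7, 2, 7, 8), free (8, 7, 8, 9)); after release of (3, 1, 0, 1) the pool is (11, 8, 8, 10)
  run T4 (needs (11, 5, 7, 9), free (11, 8, 8, 10)); after release of (1, 0, 1, 0) the pool is (12, 8, 9, 10)
(3) Precisely 1 of the possible complete orderings is a safe sequence.


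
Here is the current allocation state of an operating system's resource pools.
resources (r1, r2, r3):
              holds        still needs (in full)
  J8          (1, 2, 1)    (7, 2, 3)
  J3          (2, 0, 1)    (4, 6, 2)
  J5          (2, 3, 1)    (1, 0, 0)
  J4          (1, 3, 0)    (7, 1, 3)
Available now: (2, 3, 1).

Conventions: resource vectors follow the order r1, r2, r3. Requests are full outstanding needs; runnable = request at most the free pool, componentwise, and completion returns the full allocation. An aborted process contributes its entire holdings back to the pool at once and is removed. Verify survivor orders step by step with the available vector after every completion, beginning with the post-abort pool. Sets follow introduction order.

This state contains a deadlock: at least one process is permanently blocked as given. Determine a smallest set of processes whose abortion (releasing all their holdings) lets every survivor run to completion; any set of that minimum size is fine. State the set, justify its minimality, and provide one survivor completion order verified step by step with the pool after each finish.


The answer: abort J4.
Key observation: J8 could never have finished before the abort; with (1, 3, 0) returned by J4, it fits at step 3.
No smaller set exists: with zero aborts the deadlock remains.
The survivors complete as J5, J3, J8. Check, step by step (starting from the post-abort pool):
  pool = (3, 6, 1)
  J5 needs (1, 0, 0) <= (3, 6, 1) -> finishes; pool += (2, 3, 1) = (5, 9, 2)
  J3 needs (4, 6, 2) <= (5, 9, 2) -> finishes; pool += (2, 0, 1) = (7, 9, 3)
  J8 needs (7, 2, 3) <= (7, 9, 3) -> finishes; pool += (1, 2, 1) = (8, 11, 4)


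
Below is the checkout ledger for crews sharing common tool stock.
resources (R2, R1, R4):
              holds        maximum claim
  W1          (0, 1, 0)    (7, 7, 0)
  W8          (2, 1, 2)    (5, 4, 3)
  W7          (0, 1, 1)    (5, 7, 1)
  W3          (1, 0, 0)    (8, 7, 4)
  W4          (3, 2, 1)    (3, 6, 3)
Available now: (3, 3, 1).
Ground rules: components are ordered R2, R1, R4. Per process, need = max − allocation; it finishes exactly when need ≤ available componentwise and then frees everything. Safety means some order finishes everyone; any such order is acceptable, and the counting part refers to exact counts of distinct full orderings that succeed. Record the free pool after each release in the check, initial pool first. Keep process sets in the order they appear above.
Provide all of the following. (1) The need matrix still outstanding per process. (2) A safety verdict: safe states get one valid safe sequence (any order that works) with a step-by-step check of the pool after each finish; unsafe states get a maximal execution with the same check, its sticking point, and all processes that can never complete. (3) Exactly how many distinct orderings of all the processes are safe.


(1) Need matrix, components ordered R2, R1, R4:
  W1: (7, 6, 0)
  W8: (3, 3, 1)
  W7: (5, 6, 0)
  W3: (7, 7, 4)
  W4: (0, 4, 2)
(2) The state is SAFE; one workable sequence: W8, W4, W1, W7, W3.
Key observation: W8 marks the first exact bind of the order: its need (3, 3, 1) fits the free (3, 3, 1) with zero slack on a requested resource.
Verifying each step:
  pool = (3, 3, 1)
  W8: need (3, 3, 1) fits (3, 3, 1); releases (2, 1, 2), pool now (5, 4, 3)
  W4: need (0, 4, 2) fits (5, 4, 3); releases (3, 2, 1), pool now (8, 6, 4)
  W1: need (7, 6, 0) fits (8, 6, 4); releases (0, 1, 0), pool now (8, 7, 4)
  W7: need (5, 6, 0) fits (8, 7, 4); releases (0, 1, 1), pool now (8, 8, 5)
  W3: need (7, 7, 4) fits (8, 8, 5); releases (1, 0, 0), pool now (9, 8, 5)
(3) Precisely 4 of the possible complete orderings are safe sequences.


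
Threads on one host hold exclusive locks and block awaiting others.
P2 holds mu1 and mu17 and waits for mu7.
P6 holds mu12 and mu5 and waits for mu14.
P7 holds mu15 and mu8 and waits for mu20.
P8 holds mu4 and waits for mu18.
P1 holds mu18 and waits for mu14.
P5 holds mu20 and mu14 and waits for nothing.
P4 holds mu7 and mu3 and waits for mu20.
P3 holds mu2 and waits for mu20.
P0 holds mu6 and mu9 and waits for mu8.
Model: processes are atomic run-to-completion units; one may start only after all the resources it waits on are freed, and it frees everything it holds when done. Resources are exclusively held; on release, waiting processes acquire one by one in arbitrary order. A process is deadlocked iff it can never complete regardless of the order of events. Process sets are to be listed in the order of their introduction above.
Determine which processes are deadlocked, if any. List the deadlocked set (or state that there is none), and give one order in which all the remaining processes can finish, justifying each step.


No process is deadlocked.
Key observation: the wait graph is acyclic; completion cascades from the unblocked processes through everyone else.
The rest can finish in the order P5, P3, P1, P4, P7, P2, P6, P0, P8.
Walking it through:
  run P5 (it waits on nothing); releases mu20 and mu14
  P3 waits on mu20 — all released -> runs and releases mu2
  P1 waits on mu14 — all released -> runs and releases mu18
  P4 waits on mu20 — all released -> runs and releases mu7 and mu3
  P7 waits on mu20 — all released -> runs and releases mu15 and mu8
  P2 waits on mu7 — all released -> runs and releases mu1 and mu17
  P6 waits on mu14 — all released -> runs and releases mu12 and mu5
  P0 waits on mu8 — all released -> runs and releases mu6 and mu9
  P8 waits on mu18 — all released -> runs and releases mu4


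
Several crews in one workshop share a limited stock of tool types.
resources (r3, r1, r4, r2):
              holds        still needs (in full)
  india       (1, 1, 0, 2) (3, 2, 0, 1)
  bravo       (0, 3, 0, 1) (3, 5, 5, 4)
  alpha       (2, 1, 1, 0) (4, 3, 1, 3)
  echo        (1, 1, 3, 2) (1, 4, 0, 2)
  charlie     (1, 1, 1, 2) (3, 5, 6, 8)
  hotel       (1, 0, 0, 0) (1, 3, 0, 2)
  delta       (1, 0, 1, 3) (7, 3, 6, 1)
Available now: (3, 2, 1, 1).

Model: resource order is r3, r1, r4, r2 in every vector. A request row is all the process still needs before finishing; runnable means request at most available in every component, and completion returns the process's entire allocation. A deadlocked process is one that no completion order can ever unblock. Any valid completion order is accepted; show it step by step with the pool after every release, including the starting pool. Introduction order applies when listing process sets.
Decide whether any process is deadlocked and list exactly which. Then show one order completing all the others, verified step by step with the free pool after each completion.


The deadlocked set is charlie and delta.
Key observation: the pool after india, alpha, hotel, echo, bravo is (8, 8, 5, 6); every surviving request exceeds it in r4, so progress ends there.
A valid finishing order for the others: india, alpha, hotel, echo, bravo. Walking it through:
  pool = (3, 2, 1, 1)
  india needs (3, 2, 0, 1) <= (3, 2, 1, 1) -> finishes; pool += (1, 1, 0, 2) = (4, 3, 1, 3)
  alpha needs (4, 3, 1, 3) <= (4, 3, 1, 3) -> finishes; pool += (2, 1, 1, 0) = (6, 4, 2, 3)
  hotel needs (1, 3, 0, 2) <= (6, 4, 2, 3) -> finishes; pool += (1, 0, 0, 0) = (7, 4, 2, 3)
  echo needs (1, 4, 0, 2) <= (7, 4, 2, 3) -> finishes; pool += (1, 1, 3, 2) = (8, 5, 5, 5)
  bravo needs (3, 5, 5, 4) <= (8, 5, 5, 5) -> finishes; pool += (0, 3, 0, 1) = (8, 8, 5, 6)
The blocked processes can never fit:
  charlie still needs (3, 5, 6, 8) but only (8, 8, 5, 6) is free — short on r4 and r2
  delta still needs (7, 3, 6, 1) but only (8, 8, 5, 6) is free — short on r4


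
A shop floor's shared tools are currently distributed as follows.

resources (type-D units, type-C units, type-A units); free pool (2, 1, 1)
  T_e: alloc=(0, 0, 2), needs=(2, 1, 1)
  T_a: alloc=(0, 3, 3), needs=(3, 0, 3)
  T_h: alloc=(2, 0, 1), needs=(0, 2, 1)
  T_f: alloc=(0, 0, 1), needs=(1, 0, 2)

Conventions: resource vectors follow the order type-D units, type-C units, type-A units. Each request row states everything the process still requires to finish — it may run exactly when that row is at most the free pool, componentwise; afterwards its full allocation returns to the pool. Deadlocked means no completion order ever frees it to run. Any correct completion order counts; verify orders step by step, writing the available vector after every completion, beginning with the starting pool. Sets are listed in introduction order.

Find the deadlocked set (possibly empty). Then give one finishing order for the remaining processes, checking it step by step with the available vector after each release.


Deadlocked: T_a and T_h.
Key observation: after T_e, T_f the pool peaks at (2, 1, 4), and each blocked process is short somewhere: T_a on type-D units; T_h on type-C units.
A valid finishing order for the others: T_e, T_f. Step-by-step check:
  pool = (2, 1, 1)
  T_e needs (2, 1, 1) <= (2, 1, 1) -> finishes; pool += (0, 0, 2) = (2, 1, 3)
  T_f needs (1, 0, 2) <= (2, 1, 3) -> finishes; pool += (0, 0, 1) = (2, 1, 4)
The stuck group stays short no matter what:
  blocked: T_a wants (3, 0, 3), pool (2, 1, 4) — not enough type-D units
  blocked: T_h wants (0, 2, 1), pool (2, 1, 4) — not enough type-C units


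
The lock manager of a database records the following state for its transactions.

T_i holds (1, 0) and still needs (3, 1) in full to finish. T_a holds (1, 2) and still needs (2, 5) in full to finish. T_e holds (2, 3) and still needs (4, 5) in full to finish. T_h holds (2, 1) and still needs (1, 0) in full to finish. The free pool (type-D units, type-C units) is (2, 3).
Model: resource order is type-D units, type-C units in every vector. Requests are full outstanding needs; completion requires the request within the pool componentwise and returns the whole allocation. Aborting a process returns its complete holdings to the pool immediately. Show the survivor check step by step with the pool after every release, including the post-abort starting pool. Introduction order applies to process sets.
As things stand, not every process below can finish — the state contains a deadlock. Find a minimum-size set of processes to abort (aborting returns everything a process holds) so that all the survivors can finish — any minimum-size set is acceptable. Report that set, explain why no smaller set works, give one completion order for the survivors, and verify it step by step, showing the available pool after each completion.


Abort T_a.
Key observation: before aborting T_a, T_e was permanently blocked — no order could ever run it; afterwards it completes at step 3.
Minimality: the empty abort set fails — the state is deadlocked as it stands.
The survivors complete as T_h, T_i, T_e. Walking it through (starting from the post-abort pool):
  pool = (3, 5)
  T_h needs (1, 0) <= (3, 5) -> finishes; pool += (2, 1) = (5, 6)
  T_i needs (3, 1) <= (5, 6) -> finishes; pool += (1, 0) = (6, 6)
  T_e needs (4, 5) <= (6, 6) -> finishes; pool += (2, 3) = (8, 9)


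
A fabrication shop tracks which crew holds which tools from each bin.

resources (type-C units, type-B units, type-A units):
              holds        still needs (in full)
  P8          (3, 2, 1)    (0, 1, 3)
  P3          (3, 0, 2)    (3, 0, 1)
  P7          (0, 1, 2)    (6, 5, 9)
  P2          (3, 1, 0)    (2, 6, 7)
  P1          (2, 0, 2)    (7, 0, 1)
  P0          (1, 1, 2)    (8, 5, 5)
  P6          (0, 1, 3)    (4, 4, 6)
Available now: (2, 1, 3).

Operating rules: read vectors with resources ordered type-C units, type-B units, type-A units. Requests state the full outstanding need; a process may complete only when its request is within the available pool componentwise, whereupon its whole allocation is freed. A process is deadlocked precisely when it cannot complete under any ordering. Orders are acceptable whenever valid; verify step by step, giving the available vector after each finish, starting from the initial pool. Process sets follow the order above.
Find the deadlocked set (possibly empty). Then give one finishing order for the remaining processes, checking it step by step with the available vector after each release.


The deadlocked set is P7, P2, P0 and P6.
Key observation: after P8, P3, P1 complete, (10, 3, 8) is the best the pool ever gets, yet each leftover process wants more type-B units.
A valid finishing order for the others: P8, P3, P1. Check, step by step:
  pool = (2, 1, 3)
  P8: need (0, 1, 3) fits (2, 1, 3); releases (3, 2, 1), pool now (5, 3, 4)
  P3: need (3, 0, 1) fits (5, 3, 4); releases (3, 0, 2), pool now (8, 3, 6)
  P1: need (7, 0, 1) fits (8, 3, 6); releases (2, 0, 2), pool now (10, 3, 8)
The blocked processes can never fit:
  P7 cannot run: need (6, 5, 9) vs free (10, 3, 8) (insufficient type-B units and type-A units)
  P2 cannot run: need (2, 6, 7) vs free (10, 3, 8) (insufficient type-B units)
  P0 cannot run: need (8, 5, 5) vs free (10, 3, 8) (insufficient type-B units)
  P6 cannot run: need (4, 4, 6) vs free (10, 3, 8) (insufficient type-B units)


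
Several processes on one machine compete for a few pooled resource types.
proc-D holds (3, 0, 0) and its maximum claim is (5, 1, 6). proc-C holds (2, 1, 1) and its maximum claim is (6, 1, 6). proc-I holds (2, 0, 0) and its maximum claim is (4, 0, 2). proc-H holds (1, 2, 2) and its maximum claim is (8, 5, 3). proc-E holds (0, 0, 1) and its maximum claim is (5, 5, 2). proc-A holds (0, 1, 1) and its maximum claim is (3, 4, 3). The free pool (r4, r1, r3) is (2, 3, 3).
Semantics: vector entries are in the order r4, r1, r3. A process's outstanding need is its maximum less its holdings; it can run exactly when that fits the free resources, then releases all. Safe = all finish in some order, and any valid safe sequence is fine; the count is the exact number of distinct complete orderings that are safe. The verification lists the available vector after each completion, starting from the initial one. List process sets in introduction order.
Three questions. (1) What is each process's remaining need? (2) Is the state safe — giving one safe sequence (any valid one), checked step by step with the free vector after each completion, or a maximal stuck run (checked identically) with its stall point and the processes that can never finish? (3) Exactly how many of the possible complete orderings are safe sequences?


(1) Outstanding need per process (order r4, r1, r3):
  proc-D: (2, 1, 6)
  proc-C: (4, 0, 5)
  proc-I: (2, 0, 2)
  proc-H: (7, 3, 1)
  proc-E: (5, 5, 1)
  proc-A: (3, 3, 2)
(2) UNSAFE — no complete ordering exists.
Key observation: after proc-I, proc-A the pool peaks at (4, 4, 4), and each blocked process is short somewhere: proc-D on r3; proc-C on r3; proc-H on r4; proc-E on r4, r1.
The run proc-I, proc-A cannot be extended any further. Check, step by step:
  pool = (2, 3, 3)
  proc-I: need (2, 0, 2) fits (2, 3, 3); releases (2, 0, 0), pool now (4, 3, 3)
  proc-A: need (3, 3, 2) fits (4, 3, 3); releases (0, 1, 1), pool now (4, 4, 4)
  proc-D cannot run: need (2, 1, 6) vs free (4, 4, 4) (insufficient r3)
  proc-C cannot run: need (4, 0, 5) vs free (4, 4, 4) (insufficient r3)
  proc-H cannot run: need (7, 3, 1) vs free (4, 4, 4) (insufficient r4)
  proc-E cannot run: need (5, 5, 1) vs free (4, 4, 4) (insufficient r4 and r1)
Permanently blocked: proc-D, proc-C, proc-H and proc-E.
(3) Exactly 0 of the possible complete orderings are safe sequences.


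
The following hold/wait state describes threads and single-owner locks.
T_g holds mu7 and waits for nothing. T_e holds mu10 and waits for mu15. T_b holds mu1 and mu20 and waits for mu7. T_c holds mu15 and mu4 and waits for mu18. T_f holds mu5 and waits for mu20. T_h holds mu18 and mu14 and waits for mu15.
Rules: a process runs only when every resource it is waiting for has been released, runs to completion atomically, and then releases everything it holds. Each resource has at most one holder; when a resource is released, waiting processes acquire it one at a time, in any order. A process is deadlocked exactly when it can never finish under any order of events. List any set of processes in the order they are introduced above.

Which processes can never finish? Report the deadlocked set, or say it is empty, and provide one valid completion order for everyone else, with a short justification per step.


Deadlocked set: T_e, T_c and T_h.
Key observation: nobody on the ring T_c -> T_h -> T_c can start until another member finishes, which never happens; T_e waits into the deadlock from upstream.
One completion order for the rest: T_g, T_b, T_f.
Step-by-step check:
  T_g waits on nothing -> runs at once and releases mu7
  T_b waits on mu7 — all released -> runs and releases mu1 and mu20
  T_f waits on mu20 — all released -> runs and releases mu5


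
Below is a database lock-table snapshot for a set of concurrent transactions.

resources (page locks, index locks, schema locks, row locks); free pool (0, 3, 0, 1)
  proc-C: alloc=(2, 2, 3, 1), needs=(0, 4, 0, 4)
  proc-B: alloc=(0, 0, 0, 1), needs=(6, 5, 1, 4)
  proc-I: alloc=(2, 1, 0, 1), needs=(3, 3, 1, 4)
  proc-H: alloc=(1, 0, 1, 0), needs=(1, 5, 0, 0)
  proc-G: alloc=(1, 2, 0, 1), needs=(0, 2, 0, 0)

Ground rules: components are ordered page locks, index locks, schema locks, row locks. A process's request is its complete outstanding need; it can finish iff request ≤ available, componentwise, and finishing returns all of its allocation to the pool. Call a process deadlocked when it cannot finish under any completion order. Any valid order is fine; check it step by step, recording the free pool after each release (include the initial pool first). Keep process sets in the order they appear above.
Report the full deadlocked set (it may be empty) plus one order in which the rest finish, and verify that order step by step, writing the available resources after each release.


Deadlocked set: proc-C, proc-B and proc-I.
Key observation: after proc-G, proc-H complete, (2, 5, 1, 2) is the best the pool ever gets, yet each leftover process wants more row locks.
A valid finishing order for the others: proc-G, proc-H. Step-by-step check:
  pool = (0, 3, 0, 1)
  proc-G: need (0, 2, 0, 0) fits (0, 3, 0, 1); releases (1, 2, 0, 1), pool now (1, 5, 0, 2)
  proc-H: need (1, 5, 0, 0) fits (1, 5, 0, 2); releases (1, 0, 1, 0), pool now (2, 5, 1, 2)
The stuck group stays short no matter what:
  proc-C still needs (0, 4, 0, 4) but only (2, 5, 1, 2) is free — short on row locks
  proc-B still needs (6, 5, 1, 4) but only (2, 5, 1, 2) is free — short on page locks and row locks
  proc-I still needs (3, 3, 1, 4) but only (2, 5, 1, 2) is free — short on page locks and row locks


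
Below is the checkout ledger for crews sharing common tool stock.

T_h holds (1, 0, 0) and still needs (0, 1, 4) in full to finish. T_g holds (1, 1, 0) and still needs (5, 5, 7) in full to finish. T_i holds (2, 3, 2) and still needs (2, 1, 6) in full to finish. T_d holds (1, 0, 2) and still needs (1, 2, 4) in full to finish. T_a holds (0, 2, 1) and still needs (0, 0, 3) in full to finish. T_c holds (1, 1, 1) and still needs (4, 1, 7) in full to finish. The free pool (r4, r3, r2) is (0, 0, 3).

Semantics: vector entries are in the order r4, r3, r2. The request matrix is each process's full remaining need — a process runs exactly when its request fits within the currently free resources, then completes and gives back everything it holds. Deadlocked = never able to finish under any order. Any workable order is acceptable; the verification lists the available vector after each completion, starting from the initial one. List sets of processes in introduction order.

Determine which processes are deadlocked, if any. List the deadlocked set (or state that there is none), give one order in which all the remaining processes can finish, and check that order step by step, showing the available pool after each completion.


The deadlocked set is empty.
Key observation: T_a can run right away; the returned allocation unlocks the remaining processes in turn.
A valid finishing order for the others: T_a, T_h, T_d, T_i, T_c, T_g. Walking it through:
  pool = (0, 0, 3)
  run T_a (needs (0, 0, 3), free (0, 0, 3)); after release of (0, 2, 1) the pool is (0, 2, 4)
  run T_h (needs (0, 1, 4), free (0, 2, 4)); after release of (1, 0, 0) the pool is (1, 2, 4)
  run T_d (needs (1, 2, 4), free (1, 2, 4)); after release of (1, 0, 2) the pool is (2, 2, 6)
  run T_i (needs (2, 1, 6), free (2, 2, 6)); after release of (2, 3, 2) the pool is (4, 5, 8)
  run T_c (needs (4, 1, 7), free (4, 5, 8)); after release of (1, 1, 1) the pool is (5, 6, 9)
  run T_g (needs (5, 5, 7), free (5, 6, 9)); after release of (1, 1, 0) the pool is (6, 7, 9)


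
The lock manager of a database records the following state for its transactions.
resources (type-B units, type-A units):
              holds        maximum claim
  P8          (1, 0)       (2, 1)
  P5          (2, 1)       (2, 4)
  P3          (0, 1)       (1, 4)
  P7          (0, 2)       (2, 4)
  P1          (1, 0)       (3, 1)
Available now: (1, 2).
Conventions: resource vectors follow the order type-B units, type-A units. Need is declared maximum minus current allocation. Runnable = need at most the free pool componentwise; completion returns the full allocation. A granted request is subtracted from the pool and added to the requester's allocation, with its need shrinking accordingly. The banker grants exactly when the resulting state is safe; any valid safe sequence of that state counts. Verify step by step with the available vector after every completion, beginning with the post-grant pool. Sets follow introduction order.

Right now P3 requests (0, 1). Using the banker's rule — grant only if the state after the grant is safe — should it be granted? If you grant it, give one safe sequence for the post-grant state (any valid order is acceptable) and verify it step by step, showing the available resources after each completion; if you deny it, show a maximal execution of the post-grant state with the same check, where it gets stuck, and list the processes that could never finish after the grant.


DENY. Granting would leave the state unsafe.
Key observation: the pool after P8, P1 is (3, 1); every surviving request exceeds it in type-A units, so progress ends there.
After a pretend grant, a maximal execution: P8, P1 — then nothing else fits. Check, step by step:
  pool = (1, 1)
  P8: need (1, 1) fits (1, 1); releases (1, 0), pool now (2, 1)
  P1: need (2, 1) fits (2, 1); releases (1, 0), pool now (3, 1)
  P5 still needs (0, 3) but only (3, 1) is free — short on type-A units
  P3 still needs (1, 2) but only (3, 1) is free — short on type-A units
  P7 still needs (2, 2) but only (3, 1) is free — short on type-A units
Post-grant, the permanently blocked set is P5, P3 and P7.


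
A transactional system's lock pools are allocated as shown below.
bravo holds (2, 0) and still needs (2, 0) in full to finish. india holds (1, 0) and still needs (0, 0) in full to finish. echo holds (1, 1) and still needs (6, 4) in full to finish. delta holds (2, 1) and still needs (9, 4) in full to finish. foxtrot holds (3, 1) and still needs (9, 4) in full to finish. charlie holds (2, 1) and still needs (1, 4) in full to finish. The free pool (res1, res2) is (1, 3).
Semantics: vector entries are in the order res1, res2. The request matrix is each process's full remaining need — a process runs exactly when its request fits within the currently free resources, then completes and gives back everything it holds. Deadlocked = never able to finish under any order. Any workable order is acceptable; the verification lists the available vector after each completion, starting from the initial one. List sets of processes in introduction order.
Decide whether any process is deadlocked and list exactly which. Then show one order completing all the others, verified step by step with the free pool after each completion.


The deadlocked set is echo, delta, foxtrot and charlie.
Key observation: no order helps: past india, bravo, the free pool tops out at (4, 3), below what each blocked process needs in res2.
One completion order for the rest: india, bravo. Verifying each step:
  pool = (1, 3)
  india: need (0, 0) fits (1, 3); releases (1, 0), pool now (2, 3)
  bravo: need (2, 0) fits (2, 3); releases (2, 0), pool now (4, 3)
The blocked processes can never fit:
  echo still needs (6, 4) but only (4, 3) is free — short on res1 and res2
  delta still needs (9, 4) but only (4, 3) is free — short on res1 and res2
  foxtrot still needs (9, 4) but only (4, 3) is free — short on res1 and res2
  charlie still needs (1, 4) but only (4, 3) is free — short on res2


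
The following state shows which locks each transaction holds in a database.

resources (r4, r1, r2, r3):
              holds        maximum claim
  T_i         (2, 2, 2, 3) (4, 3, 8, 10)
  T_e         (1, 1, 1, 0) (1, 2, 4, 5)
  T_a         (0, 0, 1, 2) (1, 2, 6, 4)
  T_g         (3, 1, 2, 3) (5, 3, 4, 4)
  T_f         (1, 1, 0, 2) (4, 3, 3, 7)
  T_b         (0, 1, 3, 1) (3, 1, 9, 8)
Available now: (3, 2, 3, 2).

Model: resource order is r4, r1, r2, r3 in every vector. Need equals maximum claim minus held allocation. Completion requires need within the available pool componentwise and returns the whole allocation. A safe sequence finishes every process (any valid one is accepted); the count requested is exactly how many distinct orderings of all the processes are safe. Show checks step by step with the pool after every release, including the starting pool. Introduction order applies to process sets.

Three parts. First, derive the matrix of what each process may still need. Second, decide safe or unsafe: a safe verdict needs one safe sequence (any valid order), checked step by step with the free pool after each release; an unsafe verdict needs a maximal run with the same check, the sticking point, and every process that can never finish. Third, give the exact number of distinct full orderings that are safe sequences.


(1) Outstanding need per process (order r4, r1, r2, r3):
  T_i: (2, 1, 6, 7)
  T_e: (0, 1, 3, 5)
  T_a: (1, 2, 5, 2)
  T_g: (2, 2, 2, 1)
  T_f: (3, 2, 3, 5)
  T_b: (3, 0, 6, 7)
(2) SAFE. One safe sequence: T_g, T_e, T_f, T_i, T_a, T_b.
Key observation: reading the order forward, T_g is the first process whose need (2, 2, 2, 1) meets the free pool (3, 2, 3, 2) exactly on a resource it requests.
Verifying each step:
  pool = (3, 2, 3, 2)
  T_g: need (2, 2, 2, 1) fits (3, 2, 3, 2); releases (3, 1, 2, 3), pool now (6, 3, 5, 5)
  T_e: need (0, 1, 3, 5) fits (6, 3, 5, 5); releases (1, 1, 1, 0), pool now (7, 4, 6, 5)
  T_f: need (3, 2, 3, 5) fits (7, 4, 6, 5); releases (1, 1, 0, 2), pool now (8, 5, 6, 7)
  T_i: need (2, 1, 6, 7) fits (8, 5, 6, 7); releases (2, 2, 2, 3), pool now (10, 7, 8, 10)
  T_a: need (1, 2, 5, 2) fits (10, 7, 8, 10); releases (0, 0, 1, 2), pool now (10, 7, 9, 12)
  T_b: need (3, 0, 6, 7) fits (10, 7, 9, 12); releases (0, 1, 3, 1), pool now (10, 8, 12, 13)
(3) The exact count: 48 of the possible complete orderings are safe sequences.


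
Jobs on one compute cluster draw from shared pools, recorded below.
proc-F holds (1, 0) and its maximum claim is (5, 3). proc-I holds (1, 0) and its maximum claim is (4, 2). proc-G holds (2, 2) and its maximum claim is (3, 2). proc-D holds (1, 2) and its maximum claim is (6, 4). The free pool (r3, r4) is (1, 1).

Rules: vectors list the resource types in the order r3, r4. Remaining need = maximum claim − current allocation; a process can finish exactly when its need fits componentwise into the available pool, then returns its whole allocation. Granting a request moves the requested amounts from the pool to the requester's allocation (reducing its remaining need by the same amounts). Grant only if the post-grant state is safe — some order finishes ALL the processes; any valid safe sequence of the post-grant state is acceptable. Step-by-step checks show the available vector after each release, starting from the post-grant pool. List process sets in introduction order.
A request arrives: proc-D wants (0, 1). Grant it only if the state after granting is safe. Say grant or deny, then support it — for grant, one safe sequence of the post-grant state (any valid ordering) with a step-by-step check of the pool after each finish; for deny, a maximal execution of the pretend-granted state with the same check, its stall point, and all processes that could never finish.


DENY. Granting would leave the state unsafe.
Key observation: after proc-G, proc-I the pool peaks at (4, 2), and each blocked process is short somewhere: proc-F on r4; proc-D on r3.
On the post-grant state, proc-G, proc-I is a maximal run — nothing extends it. Step-by-step check:
  pool = (1, 0)
  proc-G needs (1, 0) <= (1, 0) -> finishes; pool += (2, 2) = (3, 2)
  proc-I needs (3, 2) <= (3, 2) -> finishes; pool += (1, 0) = (4, 2)
  proc-F cannot run: need (4, 3) vs free (4, 2) (insufficient r4)
  proc-D cannot run: need (5, 1) vs free (4, 2) (insufficient r3)
Processes that could never finish after the grant: proc-F and proc-D.
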